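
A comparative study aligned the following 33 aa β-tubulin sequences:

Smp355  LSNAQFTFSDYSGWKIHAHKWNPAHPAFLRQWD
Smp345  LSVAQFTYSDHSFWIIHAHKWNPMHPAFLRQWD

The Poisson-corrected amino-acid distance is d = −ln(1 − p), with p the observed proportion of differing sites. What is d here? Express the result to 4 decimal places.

0.2007

Differing sites — 3:N/V; 8:F/Y; 11:Y/H; 13:G/F; 15:K/I; 24:A/M.
p = 6/33 = 0.181818.
d = −ln(1 − 0.181818) = −ln(0.818182) = 0.2007.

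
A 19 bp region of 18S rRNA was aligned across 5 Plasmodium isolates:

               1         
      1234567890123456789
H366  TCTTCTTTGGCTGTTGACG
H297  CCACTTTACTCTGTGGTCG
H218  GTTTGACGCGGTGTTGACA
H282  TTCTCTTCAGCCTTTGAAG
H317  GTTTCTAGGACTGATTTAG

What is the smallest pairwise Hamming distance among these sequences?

Pairwise Hamming distances:
  H366 vs H297: 9
  H366 vs H218: 9
  H366 vs H282: 7
  H366 vs H317: 9
  H297 vs H218: 13
  H297 vs H282: 13
  H297 vs H317: 13
  H218 vs H282: 12
  H218 vs H317: 11
  H282 vs H317: 11
The smallest is 7, between H366 and H282.

7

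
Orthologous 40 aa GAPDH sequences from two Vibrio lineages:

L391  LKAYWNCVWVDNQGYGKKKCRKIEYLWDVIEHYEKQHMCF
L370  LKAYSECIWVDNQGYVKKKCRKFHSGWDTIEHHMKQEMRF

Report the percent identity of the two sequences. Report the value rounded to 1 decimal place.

Differing sites — 5:W/S; 6:N/E; 8:V/I; 16:G/V; 23:I/F; 24:E/H; 25:Y/S; 26:L/G; 29:V/T; 33:Y/H; 34:E/M; 37:H/E; 39:C/R.
27 of the 40 sites match, so the percent identity is 27/40 × 100 = 67.5%.

67.5%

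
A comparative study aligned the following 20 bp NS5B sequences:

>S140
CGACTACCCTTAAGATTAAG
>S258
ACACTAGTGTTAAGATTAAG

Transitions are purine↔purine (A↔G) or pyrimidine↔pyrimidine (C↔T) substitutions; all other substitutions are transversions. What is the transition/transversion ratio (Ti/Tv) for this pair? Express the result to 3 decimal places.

The sequences differ at positions 1 (C/A, transversion), 2 (G/C, transversion), 7 (C/G, transversion), 8 (C/T, transition), 9 (C/G, transversion).
Of the 5 differences, 1 transition and 4 transversions, so Ti/Tv = 1/4 = 0.250.

0.250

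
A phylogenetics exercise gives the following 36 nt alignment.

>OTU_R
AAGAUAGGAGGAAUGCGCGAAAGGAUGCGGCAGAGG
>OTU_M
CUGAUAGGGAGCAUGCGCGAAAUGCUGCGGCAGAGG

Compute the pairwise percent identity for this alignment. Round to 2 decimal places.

80.56%

Differing sites — 1:A/C; 2:A/U; 9:A/G; 10:G/A; 12:A/C; 23:G/U; 25:A/C.
29 of the 36 sites match, so the percent identity is 29/36 × 100 = 80.56%.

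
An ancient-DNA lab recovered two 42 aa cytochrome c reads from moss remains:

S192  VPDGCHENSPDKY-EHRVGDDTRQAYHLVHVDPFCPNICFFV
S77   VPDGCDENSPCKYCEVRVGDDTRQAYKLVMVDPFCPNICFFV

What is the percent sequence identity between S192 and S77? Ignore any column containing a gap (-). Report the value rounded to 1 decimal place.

87.8%

Excluding the 1 gap column leaves 41 comparable sites.
Differing sites — 6:H/D; 11:D/C; 16:H/V; 27:H/K; 30:H/M.
36 of the 41 comparable sites match, so the percent identity is 36/41 × 100 = 87.8%.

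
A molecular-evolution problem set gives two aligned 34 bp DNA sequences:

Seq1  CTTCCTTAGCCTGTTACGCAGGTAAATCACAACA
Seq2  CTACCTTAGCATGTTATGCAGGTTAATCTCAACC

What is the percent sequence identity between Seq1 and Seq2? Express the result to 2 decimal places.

82.35%

Differing sites — 3:T/A; 11:C/A; 17:C/T; 24:A/T; 29:A/T; 34:A/C.
28 of the 34 sites match, so the percent identity is 28/34 × 100 = 82.35%.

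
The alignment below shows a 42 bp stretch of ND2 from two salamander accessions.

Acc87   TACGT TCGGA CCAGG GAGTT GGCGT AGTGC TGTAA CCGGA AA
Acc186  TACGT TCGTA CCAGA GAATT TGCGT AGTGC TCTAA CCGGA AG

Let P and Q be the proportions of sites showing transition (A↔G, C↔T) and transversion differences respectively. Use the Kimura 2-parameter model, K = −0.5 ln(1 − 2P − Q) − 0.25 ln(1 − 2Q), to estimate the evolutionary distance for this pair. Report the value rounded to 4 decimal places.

0.1591

The sequences differ at positions 9 (G/T, transversion), 15 (G/A, transition), 18 (G/A, transition), 21 (G/T, transversion), 32 (G/C, transversion), 42 (A/G, transition).
Of the 6 differences, 3 transitions and 3 transversions over 42 sites: P = 3/42 = 0.071429, Q = 3/42 = 0.071429.
d = −0.5·ln(0.785713) − 0.25·ln(0.857142) = −0.5·(-0.241164) − 0.25·(-0.154152) = 0.1591.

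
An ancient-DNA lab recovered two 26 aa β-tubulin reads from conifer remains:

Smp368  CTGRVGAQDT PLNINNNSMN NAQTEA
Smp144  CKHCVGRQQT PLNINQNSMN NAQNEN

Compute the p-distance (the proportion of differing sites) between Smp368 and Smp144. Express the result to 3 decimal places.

Mismatches occur at site 2 (T↔K), site 3 (G↔H), site 4 (R↔C), site 7 (A↔R), site 9 (D↔Q), site 16 (N↔Q), site 24 (T↔N), site 26 (A↔N).
There are 8 differences over 26 sites, so p = 8/26 = 0.308.

0.308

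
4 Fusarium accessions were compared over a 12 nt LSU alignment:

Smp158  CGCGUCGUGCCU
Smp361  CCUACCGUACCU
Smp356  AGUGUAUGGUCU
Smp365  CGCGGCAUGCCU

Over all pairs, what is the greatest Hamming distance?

Pairwise Hamming distances:
  Smp158 vs Smp361: 5
  Smp158 vs Smp356: 6
  Smp158 vs Smp365: 2
  Smp361 vs Smp356: 9
  Smp361 vs Smp365: 6
  Smp356 vs Smp365: 7
The largest is 9, between Smp361 and Smp356.

9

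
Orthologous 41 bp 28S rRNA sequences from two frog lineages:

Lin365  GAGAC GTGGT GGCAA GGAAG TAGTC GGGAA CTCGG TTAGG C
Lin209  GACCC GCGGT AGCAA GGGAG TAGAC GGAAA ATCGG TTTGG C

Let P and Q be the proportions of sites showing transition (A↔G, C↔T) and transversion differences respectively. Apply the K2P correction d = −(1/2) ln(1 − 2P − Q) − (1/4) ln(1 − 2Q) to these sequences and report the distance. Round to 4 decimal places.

0.2606

Mismatches occur at site 3 (G/C, transversion), site 4 (A/C, transversion), site 7 (T/C, transition), site 11 (G/A, transition), site 18 (A/G, transition), site 24 (T/A, transversion), site 28 (G/A, transition), site 31 (C/A, transversion), site 38 (A/T, transversion).
Of the 9 differences, 4 transitions and 5 transversions over 41 sites: P = 4/41 = 0.097561, Q = 5/41 = 0.121951.
d = −0.5·ln(0.682927) − 0.25·ln(0.756098) = −0.5·(-0.381367) − 0.25·(-0.279584) = 0.2606.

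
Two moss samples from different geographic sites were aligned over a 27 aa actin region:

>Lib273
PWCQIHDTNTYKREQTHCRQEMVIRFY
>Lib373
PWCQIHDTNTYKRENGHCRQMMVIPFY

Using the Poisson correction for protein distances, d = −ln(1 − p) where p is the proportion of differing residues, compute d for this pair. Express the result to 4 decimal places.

Differing sites — 15:Q/N; 16:T/G; 21:E/M; 25:R/P.
p = 4/27 = 0.148148.
d = −ln(1 − 0.148148) = −ln(0.851852) = 0.1603.

0.1603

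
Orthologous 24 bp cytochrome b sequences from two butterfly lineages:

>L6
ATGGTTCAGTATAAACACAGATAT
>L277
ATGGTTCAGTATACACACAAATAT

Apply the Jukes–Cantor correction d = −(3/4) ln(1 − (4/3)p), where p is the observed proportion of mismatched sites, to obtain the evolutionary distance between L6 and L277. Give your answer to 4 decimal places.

The sequences differ at positions 14 (A/C), 20 (G/A).
p = 2/24 = 0.083333.
d = −0.75 · ln(1 − (4/3)·0.083333) = −0.75 · ln(0.888889) = −0.75 · (-0.117783) = 0.0883.

0.0883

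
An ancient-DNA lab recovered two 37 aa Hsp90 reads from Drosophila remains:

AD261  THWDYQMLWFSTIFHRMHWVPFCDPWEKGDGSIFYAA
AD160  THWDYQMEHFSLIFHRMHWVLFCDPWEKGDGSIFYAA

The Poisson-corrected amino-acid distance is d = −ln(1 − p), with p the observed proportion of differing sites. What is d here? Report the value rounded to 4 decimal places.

The sequences differ at positions 8 (L/E), 9 (W/H), 12 (T/L), 21 (P/L).
p = 4/37 = 0.108108.
d = −ln(1 − 0.108108) = −ln(0.891892) = 0.1144.

0.1144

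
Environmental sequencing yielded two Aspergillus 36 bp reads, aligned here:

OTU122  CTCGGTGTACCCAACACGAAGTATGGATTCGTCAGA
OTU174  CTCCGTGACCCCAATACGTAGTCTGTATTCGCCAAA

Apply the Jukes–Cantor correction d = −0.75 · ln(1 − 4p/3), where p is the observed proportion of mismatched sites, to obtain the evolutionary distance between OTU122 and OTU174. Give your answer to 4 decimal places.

0.3041

Mismatches occur at site 4 (G→C), site 8 (T→A), site 9 (A→C), site 15 (C→T), site 19 (A→T), site 23 (A→C), site 26 (G→T), site 32 (T→C), site 35 (G→A).
p = 9/36 = 0.250000.
d = −0.75 · ln(1 − (4/3)·0.250000) = −0.75 · ln(0.666667) = −0.75 · (-0.405465) = 0.3041.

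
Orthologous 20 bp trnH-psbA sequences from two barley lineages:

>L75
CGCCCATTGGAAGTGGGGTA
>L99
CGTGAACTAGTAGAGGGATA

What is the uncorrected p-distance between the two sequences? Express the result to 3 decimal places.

Mismatches occur at site 3 (C↔T), site 4 (C↔G), site 5 (C↔A), site 7 (T↔C), site 9 (G↔A), site 11 (A↔T), site 14 (T↔A), site 18 (G↔A).
There are 8 differences over 20 sites, so p = 8/20 = 0.400.

0.400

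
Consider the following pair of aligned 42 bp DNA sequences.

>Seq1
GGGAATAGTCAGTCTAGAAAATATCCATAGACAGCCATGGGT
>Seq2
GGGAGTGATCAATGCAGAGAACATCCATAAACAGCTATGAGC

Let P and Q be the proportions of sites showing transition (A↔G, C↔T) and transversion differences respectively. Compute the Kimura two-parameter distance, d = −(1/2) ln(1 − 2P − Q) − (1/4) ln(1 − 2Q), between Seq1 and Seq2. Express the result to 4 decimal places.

0.4088

Mismatches occur at site 5 (A/G, transition), site 7 (A/G, transition), site 8 (G/A, transition), site 12 (G/A, transition), site 14 (C/G, transversion), site 15 (T/C, transition), site 19 (A/G, transition), site 22 (T/C, transition), site 30 (G/A, transition), site 36 (C/T, transition), site 40 (G/A, transition), site 42 (T/C, transition).
Of the 12 differences, 11 transitions and 1 transversion over 42 sites: P = 11/42 = 0.261905, Q = 1/42 = 0.023810.
d = −0.5·ln(0.452380) − 0.25·ln(0.952380) = −0.5·(-0.793233) − 0.25·(-0.048791) = 0.4088.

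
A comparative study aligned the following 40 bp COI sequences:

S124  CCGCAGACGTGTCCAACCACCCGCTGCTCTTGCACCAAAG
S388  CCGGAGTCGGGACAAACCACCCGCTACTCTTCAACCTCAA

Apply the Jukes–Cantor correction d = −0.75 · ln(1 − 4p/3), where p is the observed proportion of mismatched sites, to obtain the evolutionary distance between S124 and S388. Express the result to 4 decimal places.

The sequences differ at positions 4 (C/G), 7 (A/T), 10 (T/G), 12 (T/A), 14 (C/A), 26 (G/A), 32 (G/C), 33 (C/A), 37 (A/T), 38 (A/C), 40 (G/A).
p = 11/40 = 0.275000.
d = −0.75 · ln(1 − (4/3)·0.275000) = −0.75 · ln(0.633333) = −0.75 · (-0.456759) = 0.3426.

0.3426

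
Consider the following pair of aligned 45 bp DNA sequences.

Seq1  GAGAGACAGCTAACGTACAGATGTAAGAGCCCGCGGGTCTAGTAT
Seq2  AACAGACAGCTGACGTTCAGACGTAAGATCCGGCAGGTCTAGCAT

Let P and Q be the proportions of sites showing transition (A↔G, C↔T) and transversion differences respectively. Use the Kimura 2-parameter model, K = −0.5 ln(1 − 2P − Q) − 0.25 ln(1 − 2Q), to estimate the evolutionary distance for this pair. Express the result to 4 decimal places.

The sequences differ at positions 1 (G/A, transition), 3 (G/C, transversion), 12 (A/G, transition), 17 (A/T, transversion), 22 (T/C, transition), 29 (G/T, transversion), 32 (C/G, transversion), 35 (G/A, transition), 43 (T/C, transition).
Of the 9 differences, 5 transitions and 4 transversions over 45 sites: P = 5/45 = 0.111111, Q = 4/45 = 0.088889.
d = −0.5·ln(0.688889) − 0.25·ln(0.822222) = −0.5·(-0.372675) − 0.25·(-0.195745) = 0.2353.

0.2353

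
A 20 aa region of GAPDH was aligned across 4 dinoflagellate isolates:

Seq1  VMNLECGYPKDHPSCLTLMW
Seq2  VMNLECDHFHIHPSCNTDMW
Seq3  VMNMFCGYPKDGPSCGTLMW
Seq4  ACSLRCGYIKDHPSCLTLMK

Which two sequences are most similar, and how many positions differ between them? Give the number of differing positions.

Pairwise Hamming distances:
  Seq1 vs Seq2: 7
  Seq1 vs Seq3: 4
  Seq1 vs Seq4: 6
  Seq2 vs Seq3: 10
  Seq2 vs Seq4: 12
  Seq3 vs Seq4: 9
The smallest is 4, between Seq1 and Seq3.

4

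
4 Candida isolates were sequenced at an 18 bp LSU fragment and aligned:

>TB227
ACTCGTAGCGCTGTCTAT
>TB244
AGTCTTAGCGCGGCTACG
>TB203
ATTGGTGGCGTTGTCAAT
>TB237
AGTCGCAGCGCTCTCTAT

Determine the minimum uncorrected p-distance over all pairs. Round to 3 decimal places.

0.167

Pairwise Hamming distances:
  TB227 vs TB244: 8
  TB227 vs TB203: 5
  TB227 vs TB237: 3
  TB244 vs TB203: 10
  TB244 vs TB237: 9
  TB203 vs TB237: 7
The smallest is 3 mismatches, between TB227 and TB237; p = 3/18 = 0.167.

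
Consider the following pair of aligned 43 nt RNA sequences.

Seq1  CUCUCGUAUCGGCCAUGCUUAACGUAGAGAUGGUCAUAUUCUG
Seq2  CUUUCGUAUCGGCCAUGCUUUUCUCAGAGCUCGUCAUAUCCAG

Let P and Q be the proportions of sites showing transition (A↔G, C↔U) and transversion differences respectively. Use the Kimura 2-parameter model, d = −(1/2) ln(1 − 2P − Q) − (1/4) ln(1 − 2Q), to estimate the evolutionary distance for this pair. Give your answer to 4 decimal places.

Mismatches occur at site 3 (C/U, transition), site 21 (A/U, transversion), site 22 (A/U, transversion), site 24 (G/U, transversion), site 25 (U/C, transition), site 30 (A/C, transversion), site 32 (G/C, transversion), site 40 (U/C, transition), site 42 (U/A, transversion).
Of the 9 differences, 3 transitions and 6 transversions over 43 sites: P = 3/43 = 0.069767, Q = 6/43 = 0.139535.
d = −0.5·ln(0.720931) − 0.25·ln(0.720930) = −0.5·(-0.327212) − 0.25·(-0.327213) = 0.2454.

0.2454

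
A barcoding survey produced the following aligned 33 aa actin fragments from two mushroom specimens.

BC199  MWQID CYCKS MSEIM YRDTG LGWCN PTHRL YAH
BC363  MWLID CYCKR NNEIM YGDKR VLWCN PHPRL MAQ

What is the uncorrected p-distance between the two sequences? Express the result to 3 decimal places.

Mismatches occur at site 3 (Q↔L), site 10 (S↔R), site 11 (M↔N), site 12 (S↔N), site 17 (R↔G), site 19 (T↔K), site 20 (G↔R), site 21 (L↔V), site 22 (G↔L), site 27 (T↔H), site 28 (H↔P), site 31 (Y↔M), site 33 (H↔Q).
There are 13 differences over 33 sites, so p = 13/33 = 0.394.

0.394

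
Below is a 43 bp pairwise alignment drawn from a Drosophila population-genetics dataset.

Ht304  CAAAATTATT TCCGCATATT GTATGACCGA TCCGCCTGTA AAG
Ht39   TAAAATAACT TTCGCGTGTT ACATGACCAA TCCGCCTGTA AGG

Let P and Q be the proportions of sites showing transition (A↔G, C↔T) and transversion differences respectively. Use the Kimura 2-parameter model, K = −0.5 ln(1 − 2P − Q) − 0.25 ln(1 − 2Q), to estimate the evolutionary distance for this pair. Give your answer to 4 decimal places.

Mismatches occur at site 1 (C↔T, transition), site 7 (T↔A, transversion), site 9 (T↔C, transition), site 12 (C↔T, transition), site 16 (A↔G, transition), site 18 (A↔G, transition), site 21 (G↔A, transition), site 22 (T↔C, transition), site 29 (G↔A, transition), site 42 (A↔G, transition).
Of the 10 differences, 9 transitions and 1 transversion over 43 sites: P = 9/43 = 0.209302, Q = 1/43 = 0.023256.
d = −0.5·ln(0.558140) − 0.25·ln(0.953488) = −0.5·(-0.583145) − 0.25·(-0.047628) = 0.3035.

0.3035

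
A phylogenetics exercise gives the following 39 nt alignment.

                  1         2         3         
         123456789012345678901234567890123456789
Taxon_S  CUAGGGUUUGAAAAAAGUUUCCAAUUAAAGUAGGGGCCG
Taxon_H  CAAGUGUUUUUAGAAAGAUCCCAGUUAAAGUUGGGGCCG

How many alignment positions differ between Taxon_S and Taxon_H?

9

Differing sites — 2:U/A; 5:G/U; 10:G/U; 11:A/U; 13:A/G; 18:U/A; 20:U/C; 24:A/G; 32:A/U.
That gives 9 mismatches out of 39 aligned sites, so the Hamming distance is 9.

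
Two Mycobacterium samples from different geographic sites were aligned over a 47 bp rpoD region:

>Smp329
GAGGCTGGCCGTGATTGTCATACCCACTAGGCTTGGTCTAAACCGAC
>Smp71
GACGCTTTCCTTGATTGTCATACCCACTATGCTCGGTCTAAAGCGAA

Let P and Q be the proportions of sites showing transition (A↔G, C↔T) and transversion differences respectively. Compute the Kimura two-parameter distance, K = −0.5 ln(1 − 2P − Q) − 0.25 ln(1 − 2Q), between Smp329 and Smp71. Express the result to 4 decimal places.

0.1947

The sequences differ at positions 3 (G/C, transversion), 7 (G/T, transversion), 8 (G/T, transversion), 11 (G/T, transversion), 30 (G/T, transversion), 34 (T/C, transition), 43 (C/G, transversion), 47 (C/A, transversion).
Of the 8 differences, 1 transition and 7 transversions over 47 sites: P = 1/47 = 0.021277, Q = 7/47 = 0.148936.
d = −0.5·ln(0.808510) − 0.25·ln(0.702128) = −0.5·(-0.212562) − 0.25·(-0.353640) = 0.1947.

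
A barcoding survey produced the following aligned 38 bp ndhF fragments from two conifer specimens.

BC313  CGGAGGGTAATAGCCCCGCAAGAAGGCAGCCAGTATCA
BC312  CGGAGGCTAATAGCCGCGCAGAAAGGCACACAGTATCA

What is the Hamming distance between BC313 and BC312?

6

The sequences differ at positions 7 (G/C), 16 (C/G), 21 (A/G), 22 (G/A), 29 (G/C), 30 (C/A).
That gives 6 mismatches out of 38 aligned sites, so the Hamming distance is 6.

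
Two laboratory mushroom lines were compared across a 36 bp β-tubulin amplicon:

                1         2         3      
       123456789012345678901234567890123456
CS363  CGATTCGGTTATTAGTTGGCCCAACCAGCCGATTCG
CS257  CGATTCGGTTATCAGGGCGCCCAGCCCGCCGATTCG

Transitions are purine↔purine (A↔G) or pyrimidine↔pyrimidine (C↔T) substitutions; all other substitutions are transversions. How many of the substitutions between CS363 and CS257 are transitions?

2

The sequences differ at positions 13 (T/C, transition), 16 (T/G, transversion), 17 (T/G, transversion), 18 (G/C, transversion), 24 (A/G, transition), 27 (A/C, transversion).
Of the 6 differences, 2 transitions and 4 transversions, so the answer is 2.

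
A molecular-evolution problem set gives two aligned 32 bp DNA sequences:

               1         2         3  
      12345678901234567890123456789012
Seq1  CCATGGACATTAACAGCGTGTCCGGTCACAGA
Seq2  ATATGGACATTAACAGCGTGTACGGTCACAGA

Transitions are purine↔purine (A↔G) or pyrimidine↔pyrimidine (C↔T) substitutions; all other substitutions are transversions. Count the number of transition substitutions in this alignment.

1

Mismatches occur at site 1 (C/A, transversion), site 2 (C/T, transition), site 22 (C/A, transversion).
Of the 3 differences, 1 transition and 2 transversions, so the answer is 1.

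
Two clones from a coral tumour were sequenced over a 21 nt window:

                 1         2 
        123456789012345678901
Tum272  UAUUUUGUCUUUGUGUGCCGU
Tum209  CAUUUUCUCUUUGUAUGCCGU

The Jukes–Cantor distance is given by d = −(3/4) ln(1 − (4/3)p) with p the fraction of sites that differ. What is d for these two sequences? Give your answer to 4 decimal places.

Differing sites — 1:U/C; 7:G/C; 15:G/A.
p = 3/21 = 0.142857.
d = −0.75 · ln(1 − (4/3)·0.142857) = −0.75 · ln(0.809524) = −0.75 · (-0.211309) = 0.1585.

0.1585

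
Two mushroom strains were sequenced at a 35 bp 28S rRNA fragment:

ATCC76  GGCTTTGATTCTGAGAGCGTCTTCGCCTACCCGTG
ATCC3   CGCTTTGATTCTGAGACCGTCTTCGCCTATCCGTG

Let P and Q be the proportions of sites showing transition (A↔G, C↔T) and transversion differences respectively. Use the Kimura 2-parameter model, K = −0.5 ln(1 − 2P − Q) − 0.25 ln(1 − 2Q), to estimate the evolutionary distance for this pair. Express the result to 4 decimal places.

The sequences differ at positions 1 (G/C, transversion), 17 (G/C, transversion), 30 (C/T, transition).
Of the 3 differences, 1 transition and 2 transversions over 35 sites: P = 1/35 = 0.028571, Q = 2/35 = 0.057143.
d = −0.5·ln(0.885715) − 0.25·ln(0.885714) = −0.5·(-0.121360) − 0.25·(-0.121361) = 0.0910.

0.0910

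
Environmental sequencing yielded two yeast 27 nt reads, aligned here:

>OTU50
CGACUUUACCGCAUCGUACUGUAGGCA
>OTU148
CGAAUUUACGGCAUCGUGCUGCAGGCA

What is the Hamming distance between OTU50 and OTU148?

Differing sites — 4:C/A; 10:C/G; 18:A/G; 22:U/C.
That gives 4 mismatches out of 27 aligned sites, so the Hamming distance is 4.

4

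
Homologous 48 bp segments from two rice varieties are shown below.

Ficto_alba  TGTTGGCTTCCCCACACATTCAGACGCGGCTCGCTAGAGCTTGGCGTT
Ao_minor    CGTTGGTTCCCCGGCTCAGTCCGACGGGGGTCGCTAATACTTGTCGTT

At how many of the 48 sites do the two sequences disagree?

14

Mismatches occur at site 1 (T/C), site 7 (C/T), site 9 (T/C), site 13 (C/G), site 14 (A/G), site 16 (A/T), site 19 (T/G), site 22 (A/C), site 27 (C/G), site 30 (C/G), site 37 (G/A), site 38 (A/T), site 39 (G/A), site 44 (G/T).
That gives 14 mismatches out of 48 aligned sites, so the Hamming distance is 14.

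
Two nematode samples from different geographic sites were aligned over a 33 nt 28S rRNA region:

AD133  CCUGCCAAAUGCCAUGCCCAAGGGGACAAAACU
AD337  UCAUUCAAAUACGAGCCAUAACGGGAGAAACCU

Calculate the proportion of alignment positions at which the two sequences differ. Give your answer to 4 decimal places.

0.3939

Mismatches occur at site 1 (C/U), site 3 (U/A), site 4 (G/U), site 5 (C/U), site 11 (G/A), site 13 (C/G), site 15 (U/G), site 16 (G/C), site 18 (C/A), site 19 (C/U), site 22 (G/C), site 27 (C/G), site 31 (A/C).
There are 13 differences over 33 sites, so p = 13/33 = 0.3939.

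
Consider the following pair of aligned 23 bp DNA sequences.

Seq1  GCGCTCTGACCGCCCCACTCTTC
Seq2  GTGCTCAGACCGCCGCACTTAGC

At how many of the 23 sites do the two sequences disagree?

Differing sites — 2:C/T; 7:T/A; 15:C/G; 20:C/T; 21:T/A; 22:T/G.
That gives 6 mismatches out of 23 aligned sites, so the Hamming distance is 6.

6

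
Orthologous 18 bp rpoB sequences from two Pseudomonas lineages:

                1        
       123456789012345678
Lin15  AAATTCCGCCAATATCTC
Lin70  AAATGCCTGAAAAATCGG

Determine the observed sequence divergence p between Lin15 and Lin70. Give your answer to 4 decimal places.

0.3889

Mismatches occur at site 5 (T↔G), site 8 (G↔T), site 9 (C↔G), site 10 (C↔A), site 13 (T↔A), site 17 (T↔G), site 18 (C↔G).
There are 7 differences over 18 sites, so p = 7/18 = 0.3889.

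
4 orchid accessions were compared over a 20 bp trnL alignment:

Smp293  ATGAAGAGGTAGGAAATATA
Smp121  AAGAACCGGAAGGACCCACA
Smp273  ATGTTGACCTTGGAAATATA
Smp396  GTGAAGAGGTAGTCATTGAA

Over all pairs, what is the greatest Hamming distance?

Pairwise Hamming distances:
  Smp293 vs Smp121: 8
  Smp293 vs Smp273: 5
  Smp293 vs Smp396: 6
  Smp121 vs Smp273: 13
  Smp121 vs Smp396: 12
  Smp273 vs Smp396: 11
The largest is 13, between Smp121 and Smp273.

13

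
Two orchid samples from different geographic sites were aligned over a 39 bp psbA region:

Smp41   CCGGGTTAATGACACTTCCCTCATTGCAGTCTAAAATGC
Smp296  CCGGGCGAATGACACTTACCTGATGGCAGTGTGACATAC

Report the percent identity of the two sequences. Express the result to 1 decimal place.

76.9%

The sequences differ at positions 6 (T/C), 7 (T/G), 18 (C/A), 22 (C/G), 25 (T/G), 31 (C/G), 33 (A/G), 35 (A/C), 38 (G/A).
30 of the 39 sites match, so the percent identity is 30/39 × 100 = 76.9%.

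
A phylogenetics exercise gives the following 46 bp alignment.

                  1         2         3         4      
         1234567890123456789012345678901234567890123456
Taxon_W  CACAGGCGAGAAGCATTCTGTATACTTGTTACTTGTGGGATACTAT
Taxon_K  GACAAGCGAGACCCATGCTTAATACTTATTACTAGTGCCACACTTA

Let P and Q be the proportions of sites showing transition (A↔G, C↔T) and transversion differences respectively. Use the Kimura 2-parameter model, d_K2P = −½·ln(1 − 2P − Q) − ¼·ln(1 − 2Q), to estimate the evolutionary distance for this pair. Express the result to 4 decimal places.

0.3933

Differing sites — 1:C/G (Tv); 5:G/A (Ti); 12:A/C (Tv); 13:G/C (Tv); 17:T/G (Tv); 20:G/T (Tv); 21:T/A (Tv); 28:G/A (Ti); 34:T/A (Tv); 38:G/C (Tv); 39:G/C (Tv); 41:T/C (Ti); 45:A/T (Tv); 46:T/A (Tv).
Of the 14 differences, 3 transitions and 11 transversions over 46 sites: P = 3/46 = 0.065217, Q = 11/46 = 0.239130.
d = −0.5·ln(0.630436) − 0.25·ln(0.521740) = −0.5·(-0.461344) − 0.25·(-0.650586) = 0.3933.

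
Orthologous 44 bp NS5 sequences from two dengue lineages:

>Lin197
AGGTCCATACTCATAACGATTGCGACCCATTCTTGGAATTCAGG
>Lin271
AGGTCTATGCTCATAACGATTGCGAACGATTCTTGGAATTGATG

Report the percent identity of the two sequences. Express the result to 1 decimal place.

86.4%

The sequences differ at positions 6 (C/T), 9 (A/G), 26 (C/A), 28 (C/G), 41 (C/G), 43 (G/T).
38 of the 44 sites match, so the percent identity is 38/44 × 100 = 86.4%.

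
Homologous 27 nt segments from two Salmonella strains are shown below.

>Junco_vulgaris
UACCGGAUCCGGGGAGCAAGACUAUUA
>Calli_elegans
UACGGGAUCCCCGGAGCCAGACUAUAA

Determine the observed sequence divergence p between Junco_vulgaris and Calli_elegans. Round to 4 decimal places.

Mismatches occur at site 4 (C↔G), site 11 (G↔C), site 12 (G↔C), site 18 (A↔C), site 26 (U↔A).
There are 5 differences over 27 sites, so p = 5/27 = 0.1852.

0.1852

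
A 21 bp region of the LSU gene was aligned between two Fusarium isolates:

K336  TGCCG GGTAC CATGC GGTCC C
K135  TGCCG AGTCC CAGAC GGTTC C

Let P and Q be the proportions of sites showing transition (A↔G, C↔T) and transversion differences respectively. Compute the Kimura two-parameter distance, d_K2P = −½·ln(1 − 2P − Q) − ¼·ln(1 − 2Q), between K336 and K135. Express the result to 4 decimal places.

Mismatches occur at site 6 (G→A, transition), site 9 (A→C, transversion), site 13 (T→G, transversion), site 14 (G→A, transition), site 19 (C→T, transition).
Of the 5 differences, 3 transitions and 2 transversions over 21 sites: P = 3/21 = 0.142857, Q = 2/21 = 0.095238.
d = −0.5·ln(0.619048) − 0.25·ln(0.809524) = −0.5·(-0.479572) − 0.25·(-0.211309) = 0.2926.

0.2926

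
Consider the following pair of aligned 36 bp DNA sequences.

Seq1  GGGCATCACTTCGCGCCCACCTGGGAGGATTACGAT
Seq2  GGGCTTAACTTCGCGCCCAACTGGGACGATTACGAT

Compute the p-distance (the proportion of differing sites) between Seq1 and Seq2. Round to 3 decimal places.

The sequences differ at positions 5 (A/T), 7 (C/A), 20 (C/A), 27 (G/C).
There are 4 differences over 36 sites, so p = 4/36 = 0.111.

0.111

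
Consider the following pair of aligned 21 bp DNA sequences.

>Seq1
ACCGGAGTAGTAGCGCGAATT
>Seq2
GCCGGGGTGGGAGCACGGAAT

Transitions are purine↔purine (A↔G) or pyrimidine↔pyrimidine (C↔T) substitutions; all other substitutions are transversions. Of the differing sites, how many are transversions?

Differing sites — 1:A/G (Ti); 6:A/G (Ti); 9:A/G (Ti); 11:T/G (Tv); 15:G/A (Ti); 18:A/G (Ti); 20:T/A (Tv).
Of the 7 differences, 5 transitions and 2 transversions, so the answer is 2.

2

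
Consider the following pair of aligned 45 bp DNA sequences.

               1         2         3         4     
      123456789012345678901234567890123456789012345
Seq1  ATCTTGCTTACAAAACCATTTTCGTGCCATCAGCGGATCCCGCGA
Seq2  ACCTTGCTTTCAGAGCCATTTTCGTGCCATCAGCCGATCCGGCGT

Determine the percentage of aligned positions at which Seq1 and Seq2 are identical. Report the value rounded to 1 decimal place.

84.4%

Mismatches occur at site 2 (T↔C), site 10 (A↔T), site 13 (A↔G), site 15 (A↔G), site 35 (G↔C), site 41 (C↔G), site 45 (A↔T).
38 of the 45 sites match, so the percent identity is 38/45 × 100 = 84.4%.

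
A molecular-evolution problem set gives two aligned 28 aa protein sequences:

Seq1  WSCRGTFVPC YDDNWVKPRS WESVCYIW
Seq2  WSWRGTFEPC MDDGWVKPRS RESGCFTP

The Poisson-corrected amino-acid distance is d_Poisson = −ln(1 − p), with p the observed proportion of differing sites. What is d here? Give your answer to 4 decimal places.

0.3878

Differing sites — 3:C/W; 8:V/E; 11:Y/M; 14:N/G; 21:W/R; 24:V/G; 26:Y/F; 27:I/T; 28:W/P.
p = 9/28 = 0.321429.
d = −ln(1 − 0.321429) = −ln(0.678571) = 0.3878.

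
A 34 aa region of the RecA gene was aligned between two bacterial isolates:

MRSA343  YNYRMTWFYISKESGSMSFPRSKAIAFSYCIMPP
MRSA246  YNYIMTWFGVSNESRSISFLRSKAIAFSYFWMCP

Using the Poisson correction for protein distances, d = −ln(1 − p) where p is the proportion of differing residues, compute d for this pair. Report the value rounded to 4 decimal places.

Mismatches occur at site 4 (R↔I), site 9 (Y↔G), site 10 (I↔V), site 12 (K↔N), site 15 (G↔R), site 17 (M↔I), site 20 (P↔L), site 30 (C↔F), site 31 (I↔W), site 33 (P↔C).
p = 10/34 = 0.294118.
d = −ln(1 − 0.294118) = −ln(0.705882) = 0.3483.

0.3483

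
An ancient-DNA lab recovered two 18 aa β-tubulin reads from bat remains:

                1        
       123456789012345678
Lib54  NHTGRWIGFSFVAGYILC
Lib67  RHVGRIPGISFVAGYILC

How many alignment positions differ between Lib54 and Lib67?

Differing sites — 1:N/R; 3:T/V; 6:W/I; 7:I/P; 9:F/I.
That gives 5 mismatches out of 18 aligned sites, so the Hamming distance is 5.

5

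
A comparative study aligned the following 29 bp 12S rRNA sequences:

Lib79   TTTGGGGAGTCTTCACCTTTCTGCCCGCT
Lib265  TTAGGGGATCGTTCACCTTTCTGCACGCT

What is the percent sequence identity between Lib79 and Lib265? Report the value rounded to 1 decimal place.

The sequences differ at positions 3 (T/A), 9 (G/T), 10 (T/C), 11 (C/G), 25 (C/A).
24 of the 29 sites match, so the percent identity is 24/29 × 100 = 82.8%.

82.8%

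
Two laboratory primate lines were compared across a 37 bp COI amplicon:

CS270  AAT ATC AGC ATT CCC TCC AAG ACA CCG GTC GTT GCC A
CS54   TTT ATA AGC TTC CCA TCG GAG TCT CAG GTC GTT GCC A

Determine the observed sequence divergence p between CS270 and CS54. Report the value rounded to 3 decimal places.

The sequences differ at positions 1 (A/T), 2 (A/T), 6 (C/A), 10 (A/T), 12 (T/C), 15 (C/A), 18 (C/G), 19 (A/G), 22 (A/T), 24 (A/T), 26 (C/A).
There are 11 differences over 37 sites, so p = 11/37 = 0.297.

0.297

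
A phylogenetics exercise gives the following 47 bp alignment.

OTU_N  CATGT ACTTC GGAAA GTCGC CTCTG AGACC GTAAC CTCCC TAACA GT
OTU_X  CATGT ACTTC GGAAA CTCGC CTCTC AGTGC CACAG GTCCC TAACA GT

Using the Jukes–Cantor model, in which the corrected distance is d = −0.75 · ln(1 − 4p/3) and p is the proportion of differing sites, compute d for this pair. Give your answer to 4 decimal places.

The sequences differ at positions 16 (G/C), 25 (G/C), 28 (A/T), 29 (C/G), 31 (G/C), 32 (T/A), 33 (A/C), 35 (C/G), 36 (C/G).
p = 9/47 = 0.191489.
d = −0.75 · ln(1 − (4/3)·0.191489) = −0.75 · ln(0.744681) = −0.75 · (-0.294799) = 0.2211.

0.2211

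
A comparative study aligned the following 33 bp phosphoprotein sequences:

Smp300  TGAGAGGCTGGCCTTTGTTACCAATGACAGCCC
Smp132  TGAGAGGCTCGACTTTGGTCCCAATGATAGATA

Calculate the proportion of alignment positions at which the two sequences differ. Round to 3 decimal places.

Differing sites — 10:G/C; 12:C/A; 18:T/G; 20:A/C; 28:C/T; 31:C/A; 32:C/T; 33:C/A.
There are 8 differences over 33 sites, so p = 8/33 = 0.242.

0.242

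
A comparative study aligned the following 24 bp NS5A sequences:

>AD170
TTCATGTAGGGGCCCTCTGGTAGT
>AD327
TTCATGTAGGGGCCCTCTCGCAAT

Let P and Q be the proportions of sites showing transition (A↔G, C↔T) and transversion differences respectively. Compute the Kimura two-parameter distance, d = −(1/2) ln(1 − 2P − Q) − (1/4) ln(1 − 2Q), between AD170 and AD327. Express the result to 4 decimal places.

0.1386

The sequences differ at positions 19 (G/C, transversion), 21 (T/C, transition), 23 (G/A, transition).
Of the 3 differences, 2 transitions and 1 transversion over 24 sites: P = 2/24 = 0.083333, Q = 1/24 = 0.041667.
d = −0.5·ln(0.791667) − 0.25·ln(0.916666) = −0.5·(-0.233614) − 0.25·(-0.087012) = 0.1386.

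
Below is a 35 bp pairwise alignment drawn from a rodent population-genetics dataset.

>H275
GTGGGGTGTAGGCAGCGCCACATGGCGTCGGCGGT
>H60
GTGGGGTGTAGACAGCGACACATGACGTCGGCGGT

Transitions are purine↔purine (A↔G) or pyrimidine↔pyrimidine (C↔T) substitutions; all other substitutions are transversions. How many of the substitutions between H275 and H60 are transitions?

The sequences differ at positions 12 (G/A, transition), 18 (C/A, transversion), 25 (G/A, transition).
Of the 3 differences, 2 transitions and 1 transversion, so the answer is 2.

2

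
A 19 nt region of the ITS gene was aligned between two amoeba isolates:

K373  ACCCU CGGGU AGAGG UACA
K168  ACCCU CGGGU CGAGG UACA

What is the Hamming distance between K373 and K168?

The sequences differ at position 11 (A/C).
That gives 1 mismatch out of 19 aligned sites, so the Hamming distance is 1.

1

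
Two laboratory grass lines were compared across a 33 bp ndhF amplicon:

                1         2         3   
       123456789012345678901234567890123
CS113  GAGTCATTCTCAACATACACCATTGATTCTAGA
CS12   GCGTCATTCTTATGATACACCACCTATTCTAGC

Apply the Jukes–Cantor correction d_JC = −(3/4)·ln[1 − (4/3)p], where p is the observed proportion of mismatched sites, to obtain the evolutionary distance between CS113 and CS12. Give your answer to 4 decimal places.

Differing sites — 2:A/C; 11:C/T; 13:A/T; 14:C/G; 23:T/C; 24:T/C; 25:G/T; 33:A/C.
p = 8/33 = 0.242424.
d = −0.75 · ln(1 − (4/3)·0.242424) = −0.75 · ln(0.676768) = −0.75 · (-0.390427) = 0.2928.

0.2928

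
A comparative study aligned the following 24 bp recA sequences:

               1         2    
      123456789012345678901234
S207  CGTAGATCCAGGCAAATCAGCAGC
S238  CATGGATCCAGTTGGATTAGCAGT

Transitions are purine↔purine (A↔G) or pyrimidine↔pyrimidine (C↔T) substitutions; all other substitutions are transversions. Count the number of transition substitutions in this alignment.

7

Mismatches occur at site 2 (G→A, transition), site 4 (A→G, transition), site 12 (G→T, transversion), site 13 (C→T, transition), site 14 (A→G, transition), site 15 (A→G, transition), site 18 (C→T, transition), site 24 (C→T, transition).
Of the 8 differences, 7 transitions and 1 transversion, so the answer is 7.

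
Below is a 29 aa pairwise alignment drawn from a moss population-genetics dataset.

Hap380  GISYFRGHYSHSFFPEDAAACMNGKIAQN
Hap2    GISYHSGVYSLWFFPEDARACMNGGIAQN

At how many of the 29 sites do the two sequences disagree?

7

The sequences differ at positions 5 (F/H), 6 (R/S), 8 (H/V), 11 (H/L), 12 (S/W), 19 (A/R), 25 (K/G).
That gives 7 mismatches out of 29 aligned sites, so the Hamming distance is 7.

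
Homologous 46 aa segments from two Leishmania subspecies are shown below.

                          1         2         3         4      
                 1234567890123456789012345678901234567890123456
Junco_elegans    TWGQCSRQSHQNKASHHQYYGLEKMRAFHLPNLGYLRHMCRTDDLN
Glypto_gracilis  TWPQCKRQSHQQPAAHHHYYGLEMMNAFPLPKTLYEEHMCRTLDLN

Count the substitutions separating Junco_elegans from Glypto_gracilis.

Differing sites — 3:G/P; 6:S/K; 12:N/Q; 13:K/P; 15:S/A; 18:Q/H; 24:K/M; 26:R/N; 29:H/P; 32:N/K; 33:L/T; 34:G/L; 36:L/E; 37:R/E; 43:D/L.
That gives 15 mismatches out of 46 aligned sites, so the Hamming distance is 15.

15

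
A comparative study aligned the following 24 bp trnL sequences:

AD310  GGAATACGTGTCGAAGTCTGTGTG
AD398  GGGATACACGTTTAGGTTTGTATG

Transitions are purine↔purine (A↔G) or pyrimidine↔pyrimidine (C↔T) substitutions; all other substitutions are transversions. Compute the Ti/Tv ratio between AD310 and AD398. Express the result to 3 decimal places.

The sequences differ at positions 3 (A/G, transition), 8 (G/A, transition), 9 (T/C, transition), 12 (C/T, transition), 13 (G/T, transversion), 15 (A/G, transition), 18 (C/T, transition), 22 (G/A, transition).
Of the 8 differences, 7 transitions and 1 transversion, so Ti/Tv = 7/1 = 7.000.

7.000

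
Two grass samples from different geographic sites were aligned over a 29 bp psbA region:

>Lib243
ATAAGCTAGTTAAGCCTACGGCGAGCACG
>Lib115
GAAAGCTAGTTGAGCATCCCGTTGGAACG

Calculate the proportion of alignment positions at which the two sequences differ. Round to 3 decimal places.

Mismatches occur at site 1 (A→G), site 2 (T→A), site 12 (A→G), site 16 (C→A), site 18 (A→C), site 20 (G→C), site 22 (C→T), site 23 (G→T), site 24 (A→G), site 26 (C→A).
There are 10 differences over 29 sites, so p = 10/29 = 0.345.

0.345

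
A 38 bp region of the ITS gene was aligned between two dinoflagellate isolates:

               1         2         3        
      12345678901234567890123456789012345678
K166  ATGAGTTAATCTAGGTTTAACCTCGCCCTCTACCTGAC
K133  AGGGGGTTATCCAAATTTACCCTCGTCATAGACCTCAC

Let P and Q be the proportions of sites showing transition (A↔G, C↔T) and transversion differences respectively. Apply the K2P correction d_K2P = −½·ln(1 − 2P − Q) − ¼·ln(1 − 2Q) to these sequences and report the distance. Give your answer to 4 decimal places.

0.4576

Mismatches occur at site 2 (T↔G, transversion), site 4 (A↔G, transition), site 6 (T↔G, transversion), site 8 (A↔T, transversion), site 12 (T↔C, transition), site 14 (G↔A, transition), site 15 (G↔A, transition), site 20 (A↔C, transversion), site 26 (C↔T, transition), site 28 (C↔A, transversion), site 30 (C↔A, transversion), site 31 (T↔G, transversion), site 36 (G↔C, transversion).
Of the 13 differences, 5 transitions and 8 transversions over 38 sites: P = 5/38 = 0.131579, Q = 8/38 = 0.210526.
d = −0.5·ln(0.526316) − 0.25·ln(0.578948) = −0.5·(-0.641853) − 0.25·(-0.546543) = 0.4576.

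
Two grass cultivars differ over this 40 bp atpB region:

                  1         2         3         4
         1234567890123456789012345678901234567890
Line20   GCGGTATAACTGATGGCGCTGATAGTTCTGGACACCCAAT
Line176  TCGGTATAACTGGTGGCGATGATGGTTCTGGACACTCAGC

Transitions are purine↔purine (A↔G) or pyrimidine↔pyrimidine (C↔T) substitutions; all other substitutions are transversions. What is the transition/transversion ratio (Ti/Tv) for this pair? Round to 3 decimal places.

2.500

Mismatches occur at site 1 (G↔T, transversion), site 13 (A↔G, transition), site 19 (C↔A, transversion), site 24 (A↔G, transition), site 36 (C↔T, transition), site 39 (A↔G, transition), site 40 (T↔C, transition).
Of the 7 differences, 5 transitions and 2 transversions, so Ti/Tv = 5/2 = 2.500.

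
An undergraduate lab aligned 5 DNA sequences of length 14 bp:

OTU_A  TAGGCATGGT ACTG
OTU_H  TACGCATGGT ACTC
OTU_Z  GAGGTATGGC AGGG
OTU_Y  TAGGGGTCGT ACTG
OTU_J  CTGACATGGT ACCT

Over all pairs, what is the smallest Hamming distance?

2

Pairwise Hamming distances:
  OTU_A vs OTU_H: 2
  OTU_A vs OTU_Z: 5
  OTU_A vs OTU_Y: 3
  OTU_A vs OTU_J: 5
  OTU_H vs OTU_Z: 7
  OTU_H vs OTU_Y: 5
  OTU_H vs OTU_J: 6
  OTU_Z vs OTU_Y: 7
  OTU_Z vs OTU_J: 8
  OTU_Y vs OTU_J: 8
The smallest is 2, between OTU_A and OTU_H.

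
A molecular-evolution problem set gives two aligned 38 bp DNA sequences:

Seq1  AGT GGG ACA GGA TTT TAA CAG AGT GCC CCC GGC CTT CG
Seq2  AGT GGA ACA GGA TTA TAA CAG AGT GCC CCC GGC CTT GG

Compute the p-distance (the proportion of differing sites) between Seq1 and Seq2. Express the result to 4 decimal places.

0.0789

Differing sites — 6:G/A; 15:T/A; 37:C/G.
There are 3 differences over 38 sites, so p = 3/38 = 0.0789.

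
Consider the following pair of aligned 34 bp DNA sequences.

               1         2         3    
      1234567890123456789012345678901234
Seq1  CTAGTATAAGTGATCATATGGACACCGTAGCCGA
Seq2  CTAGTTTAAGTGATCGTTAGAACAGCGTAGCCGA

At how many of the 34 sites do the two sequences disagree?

6

Differing sites — 6:A/T; 16:A/G; 18:A/T; 19:T/A; 21:G/A; 25:C/G.
That gives 6 mismatches out of 34 aligned sites, so the Hamming distance is 6.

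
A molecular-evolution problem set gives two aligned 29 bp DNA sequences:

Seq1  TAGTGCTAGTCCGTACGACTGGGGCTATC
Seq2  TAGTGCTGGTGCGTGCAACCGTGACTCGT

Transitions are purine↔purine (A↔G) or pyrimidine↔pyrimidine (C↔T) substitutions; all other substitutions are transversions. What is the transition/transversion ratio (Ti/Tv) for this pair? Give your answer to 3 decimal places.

1.500

Mismatches occur at site 8 (A↔G, transition), site 11 (C↔G, transversion), site 15 (A↔G, transition), site 17 (G↔A, transition), site 20 (T↔C, transition), site 22 (G↔T, transversion), site 24 (G↔A, transition), site 27 (A↔C, transversion), site 28 (T↔G, transversion), site 29 (C↔T, transition).
Of the 10 differences, 6 transitions and 4 transversions, so Ti/Tv = 6/4 = 1.500.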